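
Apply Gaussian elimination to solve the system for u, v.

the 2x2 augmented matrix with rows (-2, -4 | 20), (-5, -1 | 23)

Forward elimination on [A|b]:
R2 <- R2 - (5/2)*R1:  [   0    9  -27 ]
Row echelon form:
[ -2  -4  |   20 ]
[  0   9  |  -27 ]
Back-substitution:
v = (-27) / 9 = -3
u = (20 - (-4)*(-3)) / -2 = -4

(-4, -3)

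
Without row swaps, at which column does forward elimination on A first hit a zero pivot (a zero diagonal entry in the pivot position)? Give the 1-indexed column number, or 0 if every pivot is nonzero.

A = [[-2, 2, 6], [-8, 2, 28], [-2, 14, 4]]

first zero-pivot column = 0

Naive forward elimination:
R2 <- R2 - (4)*R1:  [  0  -6   4 ]
R3 <- R3 - (1)*R1:  [  0  12  -2 ]
R3 <- R3 - (-2)*R2:  [ 0  0  6 ]
All pivots nonzero; naive elimination completes without hitting a zero pivot.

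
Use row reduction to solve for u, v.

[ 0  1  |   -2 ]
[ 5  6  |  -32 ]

Forward elimination on [A|b]:
R1 <-> R2   (pivot in column 1 was zero)
[ 5  6  -32 ]
[ 0  1   -2 ]
Row echelon form:
[ 5  6  |  -32 ]
[ 0  1  |   -2 ]
Back-substitution:
v = (-2) / 1 = -2
u = (-32 - (6)*(-2)) / 5 = -4

(-4, -2)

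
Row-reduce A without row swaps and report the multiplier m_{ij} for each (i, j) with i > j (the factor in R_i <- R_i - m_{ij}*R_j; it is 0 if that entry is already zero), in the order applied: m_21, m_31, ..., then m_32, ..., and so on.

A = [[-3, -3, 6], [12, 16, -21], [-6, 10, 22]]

Forward elimination:
R2 <- R2 - (-4)*R1:  [ 0  4  3 ]
R3 <- R3 - (2)*R1:  [  0  16  10 ]
R3 <- R3 - (4)*R2:  [  0   0  -2 ]
Multipliers (in order of application): m_{21} = -4, m_{31} = 2, m_{32} = 4

multipliers: -4, 2, 4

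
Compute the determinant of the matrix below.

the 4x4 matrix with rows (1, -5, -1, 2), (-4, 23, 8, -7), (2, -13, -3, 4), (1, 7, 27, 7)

det(A) = -27

Forward elimination:
R2 <- R2 - (-4)*R1:  [ 0  3  4  1 ]
R3 <- R3 - (2)*R1:  [  0  -3  -1   0 ]
R4 <- R4 - (1)*R1:  [  0  12  28   5 ]
R3 <- R3 - (-1)*R2:  [ 0  0  3  1 ]
R4 <- R4 - (4)*R2:  [  0   0  12   1 ]
R4 <- R4 - (4)*R3:  [  0   0   0  -3 ]
Upper-triangular form:
[ 1  -5  -1   2 ]
[ 0   3   4   1 ]
[ 0   0   3   1 ]
[ 0   0   0  -3 ]
det(A) = (-1)^0 * (1) * (3) * (3) * (-3) = -27  (0 row swaps -> sign +1)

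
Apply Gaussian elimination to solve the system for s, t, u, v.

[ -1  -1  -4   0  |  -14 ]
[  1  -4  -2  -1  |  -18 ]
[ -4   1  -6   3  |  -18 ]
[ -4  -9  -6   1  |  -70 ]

(5, 5, 1, 1)

Forward elimination on [A|b]:
R2 <- R2 - (-1)*R1:  [   0   -5   -6   -1  -32 ]
R3 <- R3 - (4)*R1:  [  0   5  10   3  38 ]
R4 <- R4 - (4)*R1:  [   0   -5   10    1  -14 ]
R3 <- R3 - (-1)*R2:  [ 0  0  4  2  6 ]
R4 <- R4 - (1)*R2:  [  0   0  16   2  18 ]
R4 <- R4 - (4)*R3:  [  0   0   0  -6  -6 ]
Row echelon form:
[ -1  -1  -4   0  |  -14 ]
[  0  -5  -6  -1  |  -32 ]
[  0   0   4   2  |    6 ]
[  0   0   0  -6  |   -6 ]
Back-substitution:
v = (-6) / -6 = 1
u = (6 - (2)*(1)) / 4 = 1
t = (-32 - (-6)*(1) - (-1)*(1)) / -5 = 5
s = (-14 - (-1)*(5) - (-4)*(1)) / -1 = 5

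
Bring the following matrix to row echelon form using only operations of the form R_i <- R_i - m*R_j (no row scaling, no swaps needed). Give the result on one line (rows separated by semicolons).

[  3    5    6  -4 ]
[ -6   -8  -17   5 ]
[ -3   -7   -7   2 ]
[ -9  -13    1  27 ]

REF = [3 5 6 -4; 0 2 -5 -3; 0 0 -6 -5; 0 0 0 -2]

Forward elimination:
R2 <- R2 - (-2)*R1:  [  0   2  -5  -3 ]
R3 <- R3 - (-1)*R1:  [  0  -2  -1  -2 ]
R4 <- R4 - (-3)*R1:  [  0   2  19  15 ]
R3 <- R3 - (-1)*R2:  [  0   0  -6  -5 ]
R4 <- R4 - (1)*R2:  [  0   0  24  18 ]
R4 <- R4 - (-4)*R3:  [  0   0   0  -2 ]
Row echelon form:
[ 3  5   6  -4 ]
[ 0  2  -5  -3 ]
[ 0  0  -6  -5 ]
[ 0  0   0  -2 ]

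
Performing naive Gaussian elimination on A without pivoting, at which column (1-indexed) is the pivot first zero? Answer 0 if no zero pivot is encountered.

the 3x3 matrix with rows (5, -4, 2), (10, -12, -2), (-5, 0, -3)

Naive forward elimination:
R2 <- R2 - (2)*R1:  [  0  -4  -6 ]
R3 <- R3 - (-1)*R1:  [  0  -4  -1 ]
R3 <- R3 - (1)*R2:  [ 0  0  5 ]
All pivots nonzero; naive elimination completes without hitting a zero pivot.

first zero-pivot column = 0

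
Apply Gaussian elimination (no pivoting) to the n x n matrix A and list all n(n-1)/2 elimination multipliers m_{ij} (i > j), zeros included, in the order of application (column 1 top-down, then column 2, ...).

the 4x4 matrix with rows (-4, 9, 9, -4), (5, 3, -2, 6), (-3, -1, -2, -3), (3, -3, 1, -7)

Forward elimination:
R2 <- R2 - (-5/4)*R1:  [    0  57/4  37/4     1 ]
R3 <- R3 - (3/4)*R1:  [     0  -31/4  -35/4      0 ]
R4 <- R4 - (-3/4)*R1:  [    0  15/4  31/4   -10 ]
R3 <- R3 - (-31/57)*R2:  [       0        0  -212/57    31/57 ]
R4 <- R4 - (5/19)*R2:  [       0        0   101/19  -195/19 ]
R4 <- R4 - (-303/212)*R3:  [         0          0          0  -2011/212 ]
Multipliers (in order of application): m_{21} = -5/4, m_{31} = 3/4, m_{41} = -3/4, m_{32} = -31/57, m_{42} = 5/19, m_{43} = -303/212

multipliers: -5/4, 3/4, -3/4, -31/57, 5/19, -303/212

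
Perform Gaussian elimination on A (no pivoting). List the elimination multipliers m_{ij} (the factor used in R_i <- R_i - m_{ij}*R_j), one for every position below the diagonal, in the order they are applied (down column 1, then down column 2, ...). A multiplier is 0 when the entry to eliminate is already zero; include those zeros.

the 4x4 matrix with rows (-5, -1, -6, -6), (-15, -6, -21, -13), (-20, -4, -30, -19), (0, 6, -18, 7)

multipliers: 3, 4, 0, 0, -2, 4

Forward elimination:
R2 <- R2 - (3)*R1:  [  0  -3  -3   5 ]
R3 <- R3 - (4)*R1:  [  0   0  -6   5 ]
R4: entry in column 1 is already 0 -> m_{41} = 0 (no row operation needed)
R3: entry in column 2 is already 0 -> m_{32} = 0 (no row operation needed)
R4 <- R4 - (-2)*R2:  [   0    0  -24   17 ]
R4 <- R4 - (4)*R3:  [  0   0   0  -3 ]
Multipliers (in order of application): m_{21} = 3, m_{31} = 4, m_{41} = 0, m_{32} = 0, m_{42} = -2, m_{43} = 4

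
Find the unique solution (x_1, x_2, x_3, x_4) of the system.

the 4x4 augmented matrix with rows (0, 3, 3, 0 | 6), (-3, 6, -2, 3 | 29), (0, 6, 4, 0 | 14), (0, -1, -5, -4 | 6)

Forward elimination on [A|b]:
R1 <-> R2   (pivot in column 1 was zero)
[ -3   6  -2   3  29 ]
[  0   3   3   0   6 ]
[  0   6   4   0  14 ]
[  0  -1  -5  -4   6 ]
R3 <- R3 - (2)*R2:  [  0   0  -2   0   2 ]
R4 <- R4 - (-1/3)*R2:  [  0   0  -4  -4   8 ]
R4 <- R4 - (2)*R3:  [  0   0   0  -4   4 ]
Row echelon form:
[ -3  6  -2   3  |  29 ]
[  0  3   3   0  |   6 ]
[  0  0  -2   0  |   2 ]
[  0  0   0  -4  |   4 ]
Back-substitution:
x_4 = (4) / -4 = -1
x_3 = (2) / -2 = -1
x_2 = (6 - (3)*(-1)) / 3 = 3
x_1 = (29 - (6)*(3) - (-2)*(-1) - (3)*(-1)) / -3 = -4

(-4, 3, -1, -1)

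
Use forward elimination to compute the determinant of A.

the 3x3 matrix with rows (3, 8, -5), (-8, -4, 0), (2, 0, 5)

Forward elimination:
R2 <- R2 - (-8/3)*R1:  [     0   52/3  -40/3 ]
R3 <- R3 - (2/3)*R1:  [     0  -16/3   25/3 ]
R3 <- R3 - (-4/13)*R2:  [     0      0  55/13 ]
Upper-triangular form:
[ 3     8     -5 ]
[ 0  52/3  -40/3 ]
[ 0     0  55/13 ]
det(A) = (-1)^0 * (3) * (52/3) * (55/13) = 220  (0 row swaps -> sign +1)

det(A) = 220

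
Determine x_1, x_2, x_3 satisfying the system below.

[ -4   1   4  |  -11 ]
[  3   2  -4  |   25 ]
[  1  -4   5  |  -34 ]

(1, 5, -3)

Forward elimination on [A|b]:
R2 <- R2 - (-3/4)*R1:  [    0  11/4    -1  67/4 ]
R3 <- R3 - (-1/4)*R1:  [      0   -15/4       6  -147/4 ]
R3 <- R3 - (-15/11)*R2:  [       0        0    51/11  -153/11 ]
Row echelon form:
[ -4     1      4  |      -11 ]
[  0  11/4     -1  |     67/4 ]
[  0     0  51/11  |  -153/11 ]
Back-substitution:
x_3 = (-153/11) / (51/11) = -3
x_2 = (67/4 - (-1)*(-3)) / (11/4) = 5
x_1 = (-11 - (1)*(5) - (4)*(-3)) / -4 = 1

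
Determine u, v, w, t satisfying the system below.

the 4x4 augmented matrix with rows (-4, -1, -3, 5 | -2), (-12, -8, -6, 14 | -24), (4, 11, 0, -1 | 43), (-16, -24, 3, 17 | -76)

(0, 4, 1, 1)

Forward elimination on [A|b]:
R2 <- R2 - (3)*R1:  [   0   -5    3   -1  -18 ]
R3 <- R3 - (-1)*R1:  [  0  10  -3   4  41 ]
R4 <- R4 - (4)*R1:  [   0  -20   15   -3  -68 ]
R3 <- R3 - (-2)*R2:  [ 0  0  3  2  5 ]
R4 <- R4 - (4)*R2:  [ 0  0  3  1  4 ]
R4 <- R4 - (1)*R3:  [  0   0   0  -1  -1 ]
Row echelon form:
[ -4  -1  -3   5  |   -2 ]
[  0  -5   3  -1  |  -18 ]
[  0   0   3   2  |    5 ]
[  0   0   0  -1  |   -1 ]
Back-substitution:
t = (-1) / -1 = 1
w = (5 - (2)*(1)) / 3 = 1
v = (-18 - (3)*(1) - (-1)*(1)) / -5 = 4
u = (-2 - (-1)*(4) - (-3)*(1) - (5)*(1)) / -4 = 0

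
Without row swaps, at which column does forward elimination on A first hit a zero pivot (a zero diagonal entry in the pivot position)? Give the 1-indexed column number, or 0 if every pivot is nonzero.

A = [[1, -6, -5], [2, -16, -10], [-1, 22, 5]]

first zero-pivot column = 3

Naive forward elimination:
R2 <- R2 - (2)*R1:  [  0  -4   0 ]
R3 <- R3 - (-1)*R1:  [  0  16   0 ]
R3 <- R3 - (-4)*R2:  [ 0  0  0 ]
Matrix at this point:
[ 1  -6  -5 ]
[ 0  -4   0 ]
[ 0   0   0 ]
Pivot entry (3,3) in the last row is zero and there are no rows below to swap with -> zero pivot in column 3 (A is singular).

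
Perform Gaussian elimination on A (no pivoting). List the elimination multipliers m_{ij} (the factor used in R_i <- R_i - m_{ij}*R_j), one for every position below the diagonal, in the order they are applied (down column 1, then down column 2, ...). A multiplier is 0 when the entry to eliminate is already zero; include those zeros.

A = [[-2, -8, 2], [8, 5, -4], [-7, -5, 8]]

multipliers: -4, 7/2, -23/27

Forward elimination:
R2 <- R2 - (-4)*R1:  [   0  -27    4 ]
R3 <- R3 - (7/2)*R1:  [  0  23   1 ]
R3 <- R3 - (-23/27)*R2:  [      0       0  119/27 ]
Multipliers (in order of application): m_{21} = -4, m_{31} = 7/2, m_{32} = -23/27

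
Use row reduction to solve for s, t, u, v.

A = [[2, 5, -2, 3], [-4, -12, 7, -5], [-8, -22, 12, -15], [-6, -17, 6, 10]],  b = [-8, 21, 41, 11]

(5, -3, 0, -1)

Forward elimination on [A|b]:
R2 <- R2 - (-2)*R1:  [  0  -2   3   1   5 ]
R3 <- R3 - (-4)*R1:  [  0  -2   4  -3   9 ]
R4 <- R4 - (-3)*R1:  [   0   -2    0   19  -13 ]
R3 <- R3 - (1)*R2:  [  0   0   1  -4   4 ]
R4 <- R4 - (1)*R2:  [   0    0   -3   18  -18 ]
R4 <- R4 - (-3)*R3:  [  0   0   0   6  -6 ]
Row echelon form:
[ 2   5  -2   3  |  -8 ]
[ 0  -2   3   1  |   5 ]
[ 0   0   1  -4  |   4 ]
[ 0   0   0   6  |  -6 ]
Back-substitution:
v = (-6) / 6 = -1
u = (4 - (-4)*(-1)) / 1 = 0
t = (5 - (3)*(0) - (1)*(-1)) / -2 = -3
s = (-8 - (5)*(-3) - (-2)*(0) - (3)*(-1)) / 2 = 5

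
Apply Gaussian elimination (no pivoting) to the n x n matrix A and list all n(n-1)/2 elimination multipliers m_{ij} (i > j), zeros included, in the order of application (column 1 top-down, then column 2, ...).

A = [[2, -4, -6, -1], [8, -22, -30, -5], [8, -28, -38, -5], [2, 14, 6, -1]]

multipliers: 4, 4, 1, 2, -3, 3

Forward elimination:
R2 <- R2 - (4)*R1:  [  0  -6  -6  -1 ]
R3 <- R3 - (4)*R1:  [   0  -12  -14   -1 ]
R4 <- R4 - (1)*R1:  [  0  18  12   0 ]
R3 <- R3 - (2)*R2:  [  0   0  -2   1 ]
R4 <- R4 - (-3)*R2:  [  0   0  -6  -3 ]
R4 <- R4 - (3)*R3:  [  0   0   0  -6 ]
Multipliers (in order of application): m_{21} = 4, m_{31} = 4, m_{41} = 1, m_{32} = 2, m_{42} = -3, m_{43} = 3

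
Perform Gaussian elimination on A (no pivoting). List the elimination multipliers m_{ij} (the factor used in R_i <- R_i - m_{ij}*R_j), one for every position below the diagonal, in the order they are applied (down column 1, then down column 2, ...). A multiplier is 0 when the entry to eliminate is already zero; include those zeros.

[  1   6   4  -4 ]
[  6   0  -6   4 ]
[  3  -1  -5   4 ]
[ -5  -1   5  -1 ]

Forward elimination:
R2 <- R2 - (6)*R1:  [   0  -36  -30   28 ]
R3 <- R3 - (3)*R1:  [   0  -19  -17   16 ]
R4 <- R4 - (-5)*R1:  [   0   29   25  -21 ]
R3 <- R3 - (19/36)*R2:  [    0     0  -7/6  11/9 ]
R4 <- R4 - (-29/36)*R2:  [    0     0   5/6  14/9 ]
R4 <- R4 - (-5/7)*R3:  [    0     0     0  17/7 ]
Multipliers (in order of application): m_{21} = 6, m_{31} = 3, m_{41} = -5, m_{32} = 19/36, m_{42} = -29/36, m_{43} = -5/7

multipliers: 6, 3, -5, 19/36, -29/36, -5/7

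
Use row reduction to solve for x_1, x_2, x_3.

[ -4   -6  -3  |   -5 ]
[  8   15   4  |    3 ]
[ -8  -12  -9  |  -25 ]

Forward elimination on [A|b]:
R2 <- R2 - (-2)*R1:  [  0   3  -2  -7 ]
R3 <- R3 - (2)*R1:  [   0    0   -3  -15 ]
Row echelon form:
[ -4  -6  -3  |   -5 ]
[  0   3  -2  |   -7 ]
[  0   0  -3  |  -15 ]
Back-substitution:
x_3 = (-15) / -3 = 5
x_2 = (-7 - (-2)*(5)) / 3 = 1
x_1 = (-5 - (-6)*(1) - (-3)*(5)) / -4 = -4

(-4, 1, 5)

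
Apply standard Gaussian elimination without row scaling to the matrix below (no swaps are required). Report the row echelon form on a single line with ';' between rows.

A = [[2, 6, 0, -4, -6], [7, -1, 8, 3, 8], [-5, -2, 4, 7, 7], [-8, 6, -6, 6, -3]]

REF = [2 6 0 -4 -6; 0 -22 8 17 29; 0 0 96/11 155/22 201/22; 0 0 0 295/32 237/32]

Forward elimination:
R2 <- R2 - (7/2)*R1:  [   0  -22    8   17   29 ]
R3 <- R3 - (-5/2)*R1:  [  0  13   4  -3  -8 ]
R4 <- R4 - (-4)*R1:  [   0   30   -6  -10  -27 ]
R3 <- R3 - (-13/22)*R2:  [      0       0   96/11  155/22  201/22 ]
R4 <- R4 - (-15/11)*R2:  [      0       0   54/11  145/11  138/11 ]
R4 <- R4 - (9/16)*R3:  [      0       0       0  295/32  237/32 ]
Row echelon form:
[ 2    6      0      -4      -6 ]
[ 0  -22      8      17      29 ]
[ 0    0  96/11  155/22  201/22 ]
[ 0    0      0  295/32  237/32 ]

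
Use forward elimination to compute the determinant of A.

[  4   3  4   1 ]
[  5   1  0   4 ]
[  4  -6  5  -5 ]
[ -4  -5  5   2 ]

Forward elimination:
R2 <- R2 - (5/4)*R1:  [     0  -11/4     -5   11/4 ]
R3 <- R3 - (1)*R1:  [  0  -9   1  -6 ]
R4 <- R4 - (-1)*R1:  [  0  -2   9   3 ]
R3 <- R3 - (36/11)*R2:  [      0       0  191/11     -15 ]
R4 <- R4 - (8/11)*R2:  [      0       0  139/11       1 ]
R4 <- R4 - (139/191)*R3:  [        0         0         0  2276/191 ]
Upper-triangular form:
[ 4      3       4         1 ]
[ 0  -11/4      -5      11/4 ]
[ 0      0  191/11       -15 ]
[ 0      0       0  2276/191 ]
det(A) = (-1)^0 * (4) * (-11/4) * (191/11) * (2276/191) = -2276  (0 row swaps -> sign +1)

det(A) = -2276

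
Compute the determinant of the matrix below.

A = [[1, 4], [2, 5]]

Forward elimination:
R2 <- R2 - (2)*R1:  [  0  -3 ]
Upper-triangular form:
[ 1   4 ]
[ 0  -3 ]
det(A) = (-1)^0 * (1) * (-3) = -3  (0 row swaps -> sign +1)

det(A) = -3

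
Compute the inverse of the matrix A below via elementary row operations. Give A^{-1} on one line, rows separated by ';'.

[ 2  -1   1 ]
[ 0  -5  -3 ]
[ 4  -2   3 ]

inverse = [21/10 -1/10 -4/5; 6/5 -1/5 -3/5; -2 0 1]

Gauss-Jordan on [A | I]:
R1 <- (1/2)*R1:  [    1  -1/2   1/2  |   1/2     0     0 ]
R3 <- R3 - (4)*R1:  [  0   0   1  |  -2   0   1 ]
R2 <- (1/-5)*R2:  [    0     1   3/5  |     0  -1/5     0 ]
R1 <- R1 - (-1/2)*R2:  [     1      0    4/5  |    1/2  -1/10      0 ]
R1 <- R1 - (4/5)*R3:  [     1      0      0  |  21/10  -1/10   -4/5 ]
R2 <- R2 - (3/5)*R3:  [    0     1     0  |   6/5  -1/5  -3/5 ]
Right block of [I | A^{-1}] is the inverse:
[ 21/10  -1/10  -4/5 ]
[   6/5   -1/5  -3/5 ]
[    -2      0     1 ]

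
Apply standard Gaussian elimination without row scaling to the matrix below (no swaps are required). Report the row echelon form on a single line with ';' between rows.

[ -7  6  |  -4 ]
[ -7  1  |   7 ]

REF = [-7 6 -4; 0 -5 11]

Forward elimination:
R2 <- R2 - (1)*R1:  [  0  -5  11 ]
Row echelon form:
[ -7   6  |  -4 ]
[  0  -5  |  11 ]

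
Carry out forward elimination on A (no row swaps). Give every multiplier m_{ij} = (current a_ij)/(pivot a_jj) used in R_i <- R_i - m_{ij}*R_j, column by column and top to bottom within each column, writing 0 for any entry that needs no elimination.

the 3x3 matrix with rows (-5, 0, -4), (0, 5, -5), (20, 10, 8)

Forward elimination:
R2: entry in column 1 is already 0 -> m_{21} = 0 (no row operation needed)
R3 <- R3 - (-4)*R1:  [  0  10  -8 ]
R3 <- R3 - (2)*R2:  [ 0  0  2 ]
Multipliers (in order of application): m_{21} = 0, m_{31} = -4, m_{32} = 2

multipliers: 0, -4, 2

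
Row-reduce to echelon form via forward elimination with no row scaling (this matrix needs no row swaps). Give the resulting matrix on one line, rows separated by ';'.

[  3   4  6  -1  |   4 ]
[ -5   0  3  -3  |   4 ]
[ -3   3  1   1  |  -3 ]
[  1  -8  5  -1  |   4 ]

REF = [3 4 6 -1 4; 0 20/3 13 -14/3 32/3; 0 0 -133/20 49/10 -51/5; 0 0 0 160/19 -1984/133]

Forward elimination:
R2 <- R2 - (-5/3)*R1:  [     0   20/3     13  -14/3   32/3 ]
R3 <- R3 - (-1)*R1:  [ 0  7  7  0  1 ]
R4 <- R4 - (1/3)*R1:  [     0  -28/3      3   -2/3    8/3 ]
R3 <- R3 - (21/20)*R2:  [       0        0  -133/20    49/10    -51/5 ]
R4 <- R4 - (-7/5)*R2:  [     0      0  106/5  -36/5   88/5 ]
R4 <- R4 - (-424/133)*R3:  [         0          0          0     160/19  -1984/133 ]
Row echelon form:
[ 3     4        6      -1  |          4 ]
[ 0  20/3       13   -14/3  |       32/3 ]
[ 0     0  -133/20   49/10  |      -51/5 ]
[ 0     0        0  160/19  |  -1984/133 ]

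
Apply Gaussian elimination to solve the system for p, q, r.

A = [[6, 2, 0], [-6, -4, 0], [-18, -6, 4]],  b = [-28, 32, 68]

Forward elimination on [A|b]:
R2 <- R2 - (-1)*R1:  [  0  -2   0   4 ]
R3 <- R3 - (-3)*R1:  [   0    0    4  -16 ]
Row echelon form:
[ 6   2  0  |  -28 ]
[ 0  -2  0  |    4 ]
[ 0   0  4  |  -16 ]
Back-substitution:
r = (-16) / 4 = -4
q = (4) / -2 = -2
p = (-28 - (2)*(-2)) / 6 = -4

(-4, -2, -4)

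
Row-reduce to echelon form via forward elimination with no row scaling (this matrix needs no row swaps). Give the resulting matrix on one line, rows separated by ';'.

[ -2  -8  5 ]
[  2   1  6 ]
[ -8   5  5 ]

Forward elimination:
R2 <- R2 - (-1)*R1:  [  0  -7  11 ]
R3 <- R3 - (4)*R1:  [   0   37  -15 ]
R3 <- R3 - (-37/7)*R2:  [     0      0  302/7 ]
Row echelon form:
[ -2  -8      5 ]
[  0  -7     11 ]
[  0   0  302/7 ]

REF = [-2 -8 5; 0 -7 11; 0 0 302/7]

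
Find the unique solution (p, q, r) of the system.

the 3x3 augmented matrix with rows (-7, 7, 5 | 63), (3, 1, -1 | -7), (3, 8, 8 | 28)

(-4, 5, 0)

Forward elimination on [A|b]:
R2 <- R2 - (-3/7)*R1:  [   0    4  8/7   20 ]
R3 <- R3 - (-3/7)*R1:  [    0    11  71/7    55 ]
R3 <- R3 - (11/4)*R2:  [ 0  0  7  0 ]
Row echelon form:
[ -7  7    5  |  63 ]
[  0  4  8/7  |  20 ]
[  0  0    7  |   0 ]
Back-substitution:
r = (0) / 7 = 0
q = (20 - (8/7)*(0)) / 4 = 5
p = (63 - (7)*(5) - (5)*(0)) / -7 = -4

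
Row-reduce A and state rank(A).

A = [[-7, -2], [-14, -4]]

Row reduction:
R2 <- R2 - (2)*R1:  [ 0  0 ]
Row echelon form:
[ -7  -2 ]
[  0   0 ]
Nonzero rows / pivot columns: 1

rank(A) = 1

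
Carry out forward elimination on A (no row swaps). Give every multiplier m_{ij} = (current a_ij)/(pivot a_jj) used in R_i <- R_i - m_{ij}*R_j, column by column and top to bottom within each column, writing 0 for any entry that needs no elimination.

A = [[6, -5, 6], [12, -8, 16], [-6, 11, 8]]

multipliers: 2, -1, 3

Forward elimination:
R2 <- R2 - (2)*R1:  [ 0  2  4 ]
R3 <- R3 - (-1)*R1:  [  0   6  14 ]
R3 <- R3 - (3)*R2:  [ 0  0  2 ]
Multipliers (in order of application): m_{21} = 2, m_{31} = -1, m_{32} = 3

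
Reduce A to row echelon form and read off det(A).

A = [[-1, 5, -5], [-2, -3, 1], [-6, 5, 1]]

det(A) = 128

Forward elimination:
R2 <- R2 - (2)*R1:  [   0  -13   11 ]
R3 <- R3 - (6)*R1:  [   0  -25   31 ]
R3 <- R3 - (25/13)*R2:  [      0       0  128/13 ]
Upper-triangular form:
[ -1    5      -5 ]
[  0  -13      11 ]
[  0    0  128/13 ]
det(A) = (-1)^0 * (-1) * (-13) * (128/13) = 128  (0 row swaps -> sign +1)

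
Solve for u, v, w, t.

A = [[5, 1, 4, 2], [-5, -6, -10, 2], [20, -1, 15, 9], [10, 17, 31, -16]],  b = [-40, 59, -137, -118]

(-5, -5, -1, -3)

Forward elimination on [A|b]:
R2 <- R2 - (-1)*R1:  [  0  -5  -6   4  19 ]
R3 <- R3 - (4)*R1:  [  0  -5  -1   1  23 ]
R4 <- R4 - (2)*R1:  [   0   15   23  -20  -38 ]
R3 <- R3 - (1)*R2:  [  0   0   5  -3   4 ]
R4 <- R4 - (-3)*R2:  [  0   0   5  -8  19 ]
R4 <- R4 - (1)*R3:  [  0   0   0  -5  15 ]
Row echelon form:
[ 5   1   4   2  |  -40 ]
[ 0  -5  -6   4  |   19 ]
[ 0   0   5  -3  |    4 ]
[ 0   0   0  -5  |   15 ]
Back-substitution:
t = (15) / -5 = -3
w = (4 - (-3)*(-3)) / 5 = -1
v = (19 - (-6)*(-1) - (4)*(-3)) / -5 = -5
u = (-40 - (1)*(-5) - (4)*(-1) - (2)*(-3)) / 5 = -5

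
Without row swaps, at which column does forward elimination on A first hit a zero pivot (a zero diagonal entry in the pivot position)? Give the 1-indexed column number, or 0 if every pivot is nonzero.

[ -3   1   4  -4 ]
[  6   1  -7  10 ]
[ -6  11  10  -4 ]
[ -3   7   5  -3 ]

Naive forward elimination:
R2 <- R2 - (-2)*R1:  [ 0  3  1  2 ]
R3 <- R3 - (2)*R1:  [ 0  9  2  4 ]
R4 <- R4 - (1)*R1:  [ 0  6  1  1 ]
R3 <- R3 - (3)*R2:  [  0   0  -1  -2 ]
R4 <- R4 - (2)*R2:  [  0   0  -1  -3 ]
R4 <- R4 - (1)*R3:  [  0   0   0  -1 ]
All pivots nonzero; naive elimination completes without hitting a zero pivot.

first zero-pivot column = 0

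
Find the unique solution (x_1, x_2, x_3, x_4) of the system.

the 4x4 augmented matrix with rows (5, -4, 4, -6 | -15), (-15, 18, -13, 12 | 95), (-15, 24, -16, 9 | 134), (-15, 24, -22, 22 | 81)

(-5, 3, -2, -5)

Forward elimination on [A|b]:
R2 <- R2 - (-3)*R1:  [  0   6  -1  -6  50 ]
R3 <- R3 - (-3)*R1:  [  0  12  -4  -9  89 ]
R4 <- R4 - (-3)*R1:  [   0   12  -10    4   36 ]
R3 <- R3 - (2)*R2:  [   0    0   -2    3  -11 ]
R4 <- R4 - (2)*R2:  [   0    0   -8   16  -64 ]
R4 <- R4 - (4)*R3:  [   0    0    0    4  -20 ]
Row echelon form:
[ 5  -4   4  -6  |  -15 ]
[ 0   6  -1  -6  |   50 ]
[ 0   0  -2   3  |  -11 ]
[ 0   0   0   4  |  -20 ]
Back-substitution:
x_4 = (-20) / 4 = -5
x_3 = (-11 - (3)*(-5)) / -2 = -2
x_2 = (50 - (-1)*(-2) - (-6)*(-5)) / 6 = 3
x_1 = (-15 - (-4)*(3) - (4)*(-2) - (-6)*(-5)) / 5 = -5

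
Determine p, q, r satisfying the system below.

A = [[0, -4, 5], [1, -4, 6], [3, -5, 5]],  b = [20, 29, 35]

(5, 0, 4)

Forward elimination on [A|b]:
R1 <-> R2   (pivot in column 1 was zero)
[ 1  -4  6  29 ]
[ 0  -4  5  20 ]
[ 3  -5  5  35 ]
R3 <- R3 - (3)*R1:  [   0    7  -13  -52 ]
R3 <- R3 - (-7/4)*R2:  [     0      0  -17/4    -17 ]
Row echelon form:
[ 1  -4      6  |   29 ]
[ 0  -4      5  |   20 ]
[ 0   0  -17/4  |  -17 ]
Back-substitution:
r = (-17) / (-17/4) = 4
q = (20 - (5)*(4)) / -4 = 0
p = (29 - (-4)*(0) - (6)*(4)) / 1 = 5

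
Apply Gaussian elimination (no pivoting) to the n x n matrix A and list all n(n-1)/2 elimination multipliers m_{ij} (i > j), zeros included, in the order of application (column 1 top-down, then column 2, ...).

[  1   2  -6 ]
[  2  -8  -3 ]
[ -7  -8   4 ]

multipliers: 2, -7, -1/2

Forward elimination:
R2 <- R2 - (2)*R1:  [   0  -12    9 ]
R3 <- R3 - (-7)*R1:  [   0    6  -38 ]
R3 <- R3 - (-1/2)*R2:  [     0      0  -67/2 ]
Multipliers (in order of application): m_{21} = 2, m_{31} = -7, m_{32} = -1/2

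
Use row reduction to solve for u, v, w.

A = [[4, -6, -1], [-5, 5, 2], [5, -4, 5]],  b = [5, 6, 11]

(-4, -4, 3)

Forward elimination on [A|b]:
R2 <- R2 - (-5/4)*R1:  [    0  -5/2   3/4  49/4 ]
R3 <- R3 - (5/4)*R1:  [    0   7/2  25/4  19/4 ]
R3 <- R3 - (-7/5)*R2:  [      0       0   73/10  219/10 ]
Row echelon form:
[ 4    -6     -1  |       5 ]
[ 0  -5/2    3/4  |    49/4 ]
[ 0     0  73/10  |  219/10 ]
Back-substitution:
w = (219/10) / (73/10) = 3
v = (49/4 - (3/4)*(3)) / (-5/2) = -4
u = (5 - (-6)*(-4) - (-1)*(3)) / 4 = -4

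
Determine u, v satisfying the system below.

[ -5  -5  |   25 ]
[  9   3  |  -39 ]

(-4, -1)

Forward elimination on [A|b]:
R2 <- R2 - (-9/5)*R1:  [  0  -6   6 ]
Row echelon form:
[ -5  -5  |  25 ]
[  0  -6  |   6 ]
Back-substitution:
v = (6) / -6 = -1
u = (25 - (-5)*(-1)) / -5 = -4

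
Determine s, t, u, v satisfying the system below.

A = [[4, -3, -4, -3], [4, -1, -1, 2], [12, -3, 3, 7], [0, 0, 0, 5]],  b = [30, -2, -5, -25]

(1, -5, 1, -5)

Forward elimination on [A|b]:
R2 <- R2 - (1)*R1:  [   0    2    3    5  -32 ]
R3 <- R3 - (3)*R1:  [   0    6   15   16  -95 ]
R3 <- R3 - (3)*R2:  [ 0  0  6  1  1 ]
Row echelon form:
[ 4  -3  -4  -3  |   30 ]
[ 0   2   3   5  |  -32 ]
[ 0   0   6   1  |    1 ]
[ 0   0   0   5  |  -25 ]
Back-substitution:
v = (-25) / 5 = -5
u = (1 - (1)*(-5)) / 6 = 1
t = (-32 - (3)*(1) - (5)*(-5)) / 2 = -5
s = (30 - (-3)*(-5) - (-4)*(1) - (-3)*(-5)) / 4 = 1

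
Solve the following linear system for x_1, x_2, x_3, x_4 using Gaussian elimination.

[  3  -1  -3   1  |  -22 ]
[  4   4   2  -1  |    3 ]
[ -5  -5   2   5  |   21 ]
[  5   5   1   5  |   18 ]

Forward elimination on [A|b]:
R2 <- R2 - (4/3)*R1:  [    0  16/3     6  -7/3  97/3 ]
R3 <- R3 - (-5/3)*R1:  [     0  -20/3     -3   20/3  -47/3 ]
R4 <- R4 - (5/3)*R1:  [     0   20/3      6   10/3  164/3 ]
R3 <- R3 - (-5/4)*R2:  [    0     0   9/2  15/4  99/4 ]
R4 <- R4 - (5/4)*R2:  [    0     0  -3/2  25/4  57/4 ]
R4 <- R4 - (-1/3)*R3:  [    0     0     0  15/2  45/2 ]
Row echelon form:
[ 3    -1   -3     1  |   -22 ]
[ 0  16/3    6  -7/3  |  97/3 ]
[ 0     0  9/2  15/4  |  99/4 ]
[ 0     0    0  15/2  |  45/2 ]
Back-substitution:
x_4 = (45/2) / (15/2) = 3
x_3 = (99/4 - (15/4)*(3)) / (9/2) = 3
x_2 = (97/3 - (6)*(3) - (-7/3)*(3)) / (16/3) = 4
x_1 = (-22 - (-1)*(4) - (-3)*(3) - (1)*(3)) / 3 = -4

(-4, 4, 3, 3)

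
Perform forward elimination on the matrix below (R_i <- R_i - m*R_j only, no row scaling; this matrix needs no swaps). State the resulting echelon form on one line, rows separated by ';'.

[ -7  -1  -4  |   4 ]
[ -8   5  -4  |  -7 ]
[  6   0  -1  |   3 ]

REF = [-7 -1 -4 4; 0 43/7 4/7 -81/7; 0 0 -187/43 207/43]

Forward elimination:
R2 <- R2 - (8/7)*R1:  [     0   43/7    4/7  -81/7 ]
R3 <- R3 - (-6/7)*R1:  [     0   -6/7  -31/7   45/7 ]
R3 <- R3 - (-6/43)*R2:  [       0        0  -187/43   207/43 ]
Row echelon form:
[ -7    -1       -4  |       4 ]
[  0  43/7      4/7  |   -81/7 ]
[  0     0  -187/43  |  207/43 ]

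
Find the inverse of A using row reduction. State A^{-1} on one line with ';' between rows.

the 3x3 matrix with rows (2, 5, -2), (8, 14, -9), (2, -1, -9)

Gauss-Jordan on [A | I]:
R1 <- (1/2)*R1:  [   1  5/2   -1  |  1/2    0    0 ]
R2 <- R2 - (8)*R1:  [  0  -6  -1  |  -4   1   0 ]
R3 <- R3 - (2)*R1:  [  0  -6  -7  |  -1   0   1 ]
R2 <- (1/-6)*R2:  [    0     1   1/6  |   2/3  -1/6     0 ]
R1 <- R1 - (5/2)*R2:  [      1       0  -17/12  |    -7/6    5/12       0 ]
R3 <- R3 - (-6)*R2:  [  0   0  -6  |   3  -1   1 ]
R3 <- (1/-6)*R3:  [    0     0     1  |  -1/2   1/6  -1/6 ]
R1 <- R1 - (-17/12)*R3:  [      1       0       0  |   -15/8   47/72  -17/72 ]
R2 <- R2 - (1/6)*R3:  [     0      1      0  |    3/4  -7/36   1/36 ]
Right block of [I | A^{-1}] is the inverse:
[ -15/8  47/72  -17/72 ]
[   3/4  -7/36    1/36 ]
[  -1/2    1/6    -1/6 ]

inverse = [-15/8 47/72 -17/72; 3/4 -7/36 1/36; -1/2 1/6 -1/6]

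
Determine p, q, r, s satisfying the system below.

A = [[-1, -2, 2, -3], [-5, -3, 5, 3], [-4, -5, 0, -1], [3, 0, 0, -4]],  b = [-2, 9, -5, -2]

(2, -1, 2, 2)

Forward elimination on [A|b]:
R2 <- R2 - (5)*R1:  [  0   7  -5  18  19 ]
R3 <- R3 - (4)*R1:  [  0   3  -8  11   3 ]
R4 <- R4 - (-3)*R1:  [   0   -6    6  -13   -8 ]
R3 <- R3 - (3/7)*R2:  [     0      0  -41/7   23/7  -36/7 ]
R4 <- R4 - (-6/7)*R2:  [    0     0  12/7  17/7  58/7 ]
R4 <- R4 - (-12/41)*R3:  [      0       0       0  139/41  278/41 ]
Row echelon form:
[ -1  -2      2      -3  |      -2 ]
[  0   7     -5      18  |      19 ]
[  0   0  -41/7    23/7  |   -36/7 ]
[  0   0      0  139/41  |  278/41 ]
Back-substitution:
s = (278/41) / (139/41) = 2
r = (-36/7 - (23/7)*(2)) / (-41/7) = 2
q = (19 - (-5)*(2) - (18)*(2)) / 7 = -1
p = (-2 - (-2)*(-1) - (2)*(2) - (-3)*(2)) / -1 = 2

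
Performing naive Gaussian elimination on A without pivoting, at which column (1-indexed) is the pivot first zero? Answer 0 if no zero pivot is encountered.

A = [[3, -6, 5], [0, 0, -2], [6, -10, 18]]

Naive forward elimination:
R3 <- R3 - (2)*R1:  [ 0  2  8 ]
Matrix at this point:
[ 3  -6   5 ]
[ 0   0  -2 ]
[ 0   2   8 ]
Pivot entry (2,2) is zero but row 3 has 2 in column 2 -> naive elimination stops; a row interchange (e.g. R2 <-> R3) would be required here.

first zero-pivot column = 2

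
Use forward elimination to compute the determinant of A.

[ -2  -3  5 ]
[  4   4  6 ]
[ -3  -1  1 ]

Forward elimination:
R2 <- R2 - (-2)*R1:  [  0  -2  16 ]
R3 <- R3 - (3/2)*R1:  [     0    7/2  -13/2 ]
R3 <- R3 - (-7/4)*R2:  [    0     0  43/2 ]
Upper-triangular form:
[ -2  -3     5 ]
[  0  -2    16 ]
[  0   0  43/2 ]
det(A) = (-1)^0 * (-2) * (-2) * (43/2) = 86  (0 row swaps -> sign +1)

det(A) = 86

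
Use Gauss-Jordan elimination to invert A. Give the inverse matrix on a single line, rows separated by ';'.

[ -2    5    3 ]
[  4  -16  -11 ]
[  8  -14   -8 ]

inverse = [13/6 1/6 7/12; 14/3 2/3 5/6; -6 -1 -1]

Gauss-Jordan on [A | I]:
R1 <- (1/-2)*R1:  [    1  -5/2  -3/2  |  -1/2     0     0 ]
R2 <- R2 - (4)*R1:  [  0  -6  -5  |   2   1   0 ]
R3 <- R3 - (8)*R1:  [ 0  6  4  |  4  0  1 ]
R2 <- (1/-6)*R2:  [    0     1   5/6  |  -1/3  -1/6     0 ]
R1 <- R1 - (-5/2)*R2:  [     1      0   7/12  |   -4/3  -5/12      0 ]
R3 <- R3 - (6)*R2:  [  0   0  -1  |   6   1   1 ]
R3 <- (1/-1)*R3:  [  0   0   1  |  -6  -1  -1 ]
R1 <- R1 - (7/12)*R3:  [    1     0     0  |  13/6   1/6  7/12 ]
R2 <- R2 - (5/6)*R3:  [    0     1     0  |  14/3   2/3   5/6 ]
Right block of [I | A^{-1}] is the inverse:
[ 13/6  1/6  7/12 ]
[ 14/3  2/3   5/6 ]
[   -6   -1    -1 ]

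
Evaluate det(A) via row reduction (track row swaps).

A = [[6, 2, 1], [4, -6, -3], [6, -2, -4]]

det(A) = 132

Forward elimination:
R2 <- R2 - (2/3)*R1:  [     0  -22/3  -11/3 ]
R3 <- R3 - (1)*R1:  [  0  -4  -5 ]
R3 <- R3 - (6/11)*R2:  [  0   0  -3 ]
Upper-triangular form:
[ 6      2      1 ]
[ 0  -22/3  -11/3 ]
[ 0      0     -3 ]
det(A) = (-1)^0 * (6) * (-22/3) * (-3) = 132  (0 row swaps -> sign +1)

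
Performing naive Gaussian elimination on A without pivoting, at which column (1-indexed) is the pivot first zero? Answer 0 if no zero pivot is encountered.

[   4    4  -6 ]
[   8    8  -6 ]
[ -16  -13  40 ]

Naive forward elimination:
R2 <- R2 - (2)*R1:  [ 0  0  6 ]
R3 <- R3 - (-4)*R1:  [  0   3  16 ]
Matrix at this point:
[ 4  4  -6 ]
[ 0  0   6 ]
[ 0  3  16 ]
Pivot entry (2,2) is zero but row 3 has 3 in column 2 -> naive elimination stops; a row interchange (e.g. R2 <-> R3) would be required here.

first zero-pivot column = 2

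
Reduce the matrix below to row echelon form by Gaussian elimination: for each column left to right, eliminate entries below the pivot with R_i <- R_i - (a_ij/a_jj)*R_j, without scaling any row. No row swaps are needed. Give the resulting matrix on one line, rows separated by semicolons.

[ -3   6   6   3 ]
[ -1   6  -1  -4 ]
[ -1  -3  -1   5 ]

REF = [-3 6 6 3; 0 4 -3 -5; 0 0 -27/4 -9/4]

Forward elimination:
R2 <- R2 - (1/3)*R1:  [  0   4  -3  -5 ]
R3 <- R3 - (1/3)*R1:  [  0  -5  -3   4 ]
R3 <- R3 - (-5/4)*R2:  [     0      0  -27/4   -9/4 ]
Row echelon form:
[ -3  6      6     3 ]
[  0  4     -3    -5 ]
[  0  0  -27/4  -9/4 ]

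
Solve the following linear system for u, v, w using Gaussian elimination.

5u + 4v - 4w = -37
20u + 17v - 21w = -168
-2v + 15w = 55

(-1, -5, 3)

Forward elimination on [A|b]:
R2 <- R2 - (4)*R1:  [   0    1   -5  -20 ]
R3 <- R3 - (-2)*R2:  [  0   0   5  15 ]
Row echelon form:
[ 5  4  -4  |  -37 ]
[ 0  1  -5  |  -20 ]
[ 0  0   5  |   15 ]
Back-substitution:
w = (15) / 5 = 3
v = (-20 - (-5)*(3)) / 1 = -5
u = (-37 - (4)*(-5) - (-4)*(3)) / 5 = -1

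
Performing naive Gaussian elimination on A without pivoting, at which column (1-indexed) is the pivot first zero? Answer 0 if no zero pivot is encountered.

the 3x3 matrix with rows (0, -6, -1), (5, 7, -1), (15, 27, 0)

Naive forward elimination:
Pivot entry (1,1) is zero but row 2 has 5 in column 1 -> naive elimination stops; a row interchange (e.g. R1 <-> R2) would be required here.

first zero-pivot column = 1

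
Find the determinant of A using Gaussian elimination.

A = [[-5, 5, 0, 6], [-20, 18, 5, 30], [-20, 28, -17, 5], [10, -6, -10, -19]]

det(A) = 150

Forward elimination:
R2 <- R2 - (4)*R1:  [  0  -2   5   6 ]
R3 <- R3 - (4)*R1:  [   0    8  -17  -19 ]
R4 <- R4 - (-2)*R1:  [   0    4  -10   -7 ]
R3 <- R3 - (-4)*R2:  [ 0  0  3  5 ]
R4 <- R4 - (-2)*R2:  [ 0  0  0  5 ]
Upper-triangular form:
[ -5   5  0  6 ]
[  0  -2  5  6 ]
[  0   0  3  5 ]
[  0   0  0  5 ]
det(A) = (-1)^0 * (-5) * (-2) * (3) * (5) = 150  (0 row swaps -> sign +1)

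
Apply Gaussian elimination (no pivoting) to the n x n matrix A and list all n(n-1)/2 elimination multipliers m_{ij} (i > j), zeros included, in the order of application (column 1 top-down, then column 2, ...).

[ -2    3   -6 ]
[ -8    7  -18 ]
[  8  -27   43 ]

multipliers: 4, -4, 3

Forward elimination:
R2 <- R2 - (4)*R1:  [  0  -5   6 ]
R3 <- R3 - (-4)*R1:  [   0  -15   19 ]
R3 <- R3 - (3)*R2:  [ 0  0  1 ]
Multipliers (in order of application): m_{21} = 4, m_{31} = -4, m_{32} = 3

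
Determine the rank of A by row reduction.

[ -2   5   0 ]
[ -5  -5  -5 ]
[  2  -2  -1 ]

Row reduction:
R2 <- R2 - (5/2)*R1:  [     0  -35/2     -5 ]
R3 <- R3 - (-1)*R1:  [  0   3  -1 ]
R3 <- R3 - (-6/35)*R2:  [     0      0  -13/7 ]
Row echelon form:
[ -2      5      0 ]
[  0  -35/2     -5 ]
[  0      0  -13/7 ]
Nonzero rows / pivot columns: 3

rank(A) = 3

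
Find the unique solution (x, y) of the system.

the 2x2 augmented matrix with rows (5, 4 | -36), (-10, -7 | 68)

(-4, -4)

Forward elimination on [A|b]:
R2 <- R2 - (-2)*R1:  [  0   1  -4 ]
Row echelon form:
[ 5  4  |  -36 ]
[ 0  1  |   -4 ]
Back-substitution:
y = (-4) / 1 = -4
x = (-36 - (4)*(-4)) / 5 = -4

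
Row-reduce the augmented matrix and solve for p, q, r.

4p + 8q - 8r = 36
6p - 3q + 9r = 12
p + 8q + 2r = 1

Forward elimination on [A|b]:
R2 <- R2 - (3/2)*R1:  [   0  -15   21  -42 ]
R3 <- R3 - (1/4)*R1:  [  0   6   4  -8 ]
R3 <- R3 - (-2/5)*R2:  [      0       0    62/5  -124/5 ]
Row echelon form:
[ 4    8    -8  |      36 ]
[ 0  -15    21  |     -42 ]
[ 0    0  62/5  |  -124/5 ]
Back-substitution:
r = (-124/5) / (62/5) = -2
q = (-42 - (21)*(-2)) / -15 = 0
p = (36 - (8)*(0) - (-8)*(-2)) / 4 = 5

(5, 0, -2)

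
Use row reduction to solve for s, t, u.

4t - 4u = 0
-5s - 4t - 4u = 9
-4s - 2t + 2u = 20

(-5, 2, 2)

Forward elimination on [A|b]:
R1 <-> R2   (pivot in column 1 was zero)
[ -5  -4  -4   9 ]
[  0   4  -4   0 ]
[ -4  -2   2  20 ]
R3 <- R3 - (4/5)*R1:  [    0   6/5  26/5  64/5 ]
R3 <- R3 - (3/10)*R2:  [    0     0  32/5  64/5 ]
Row echelon form:
[ -5  -4    -4  |     9 ]
[  0   4    -4  |     0 ]
[  0   0  32/5  |  64/5 ]
Back-substitution:
u = (64/5) / (32/5) = 2
t = (0 - (-4)*(2)) / 4 = 2
s = (9 - (-4)*(2) - (-4)*(2)) / -5 = -5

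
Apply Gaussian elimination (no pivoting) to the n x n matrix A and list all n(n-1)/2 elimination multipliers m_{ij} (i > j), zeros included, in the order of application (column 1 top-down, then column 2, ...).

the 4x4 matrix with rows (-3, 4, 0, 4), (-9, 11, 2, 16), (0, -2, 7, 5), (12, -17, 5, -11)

Forward elimination:
R2 <- R2 - (3)*R1:  [  0  -1   2   4 ]
R3: entry in column 1 is already 0 -> m_{31} = 0 (no row operation needed)
R4 <- R4 - (-4)*R1:  [  0  -1   5   5 ]
R3 <- R3 - (2)*R2:  [  0   0   3  -3 ]
R4 <- R4 - (1)*R2:  [ 0  0  3  1 ]
R4 <- R4 - (1)*R3:  [ 0  0  0  4 ]
Multipliers (in order of application): m_{21} = 3, m_{31} = 0, m_{41} = -4, m_{32} = 2, m_{42} = 1, m_{43} = 1

multipliers: 3, 0, -4, 2, 1, 1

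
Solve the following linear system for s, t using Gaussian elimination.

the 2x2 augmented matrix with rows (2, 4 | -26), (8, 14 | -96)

Forward elimination on [A|b]:
R2 <- R2 - (4)*R1:  [  0  -2   8 ]
Row echelon form:
[ 2   4  |  -26 ]
[ 0  -2  |    8 ]
Back-substitution:
t = (8) / -2 = -4
s = (-26 - (4)*(-4)) / 2 = -5

(-5, -4)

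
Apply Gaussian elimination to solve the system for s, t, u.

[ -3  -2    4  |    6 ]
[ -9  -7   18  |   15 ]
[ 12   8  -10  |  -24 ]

Forward elimination on [A|b]:
R2 <- R2 - (3)*R1:  [  0  -1   6  -3 ]
R3 <- R3 - (-4)*R1:  [ 0  0  6  0 ]
Row echelon form:
[ -3  -2  4  |   6 ]
[  0  -1  6  |  -3 ]
[  0   0  6  |   0 ]
Back-substitution:
u = (0) / 6 = 0
t = (-3 - (6)*(0)) / -1 = 3
s = (6 - (-2)*(3) - (4)*(0)) / -3 = -4

(-4, 3, 0)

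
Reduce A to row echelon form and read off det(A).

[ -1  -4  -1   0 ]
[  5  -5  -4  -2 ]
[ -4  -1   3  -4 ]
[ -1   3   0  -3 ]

det(A) = -340

Forward elimination:
R2 <- R2 - (-5)*R1:  [   0  -25   -9   -2 ]
R3 <- R3 - (4)*R1:  [  0  15   7  -4 ]
R4 <- R4 - (1)*R1:  [  0   7   1  -3 ]
R3 <- R3 - (-3/5)*R2:  [     0      0    8/5  -26/5 ]
R4 <- R4 - (-7/25)*R2:  [      0       0  -38/25  -89/25 ]
R4 <- R4 - (-19/20)*R3:  [     0      0      0  -17/2 ]
Upper-triangular form:
[ -1   -4   -1      0 ]
[  0  -25   -9     -2 ]
[  0    0  8/5  -26/5 ]
[  0    0    0  -17/2 ]
det(A) = (-1)^0 * (-1) * (-25) * (8/5) * (-17/2) = -340  (0 row swaps -> sign +1)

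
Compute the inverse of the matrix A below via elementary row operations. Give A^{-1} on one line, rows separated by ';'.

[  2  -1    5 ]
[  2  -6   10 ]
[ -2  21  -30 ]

inverse = [-3/5 3/2 2/5; 4/5 -1 -1/5; 3/5 -4/5 -1/5]

Gauss-Jordan on [A | I]:
R1 <- (1/2)*R1:  [    1  -1/2   5/2  |   1/2     0     0 ]
R2 <- R2 - (2)*R1:  [  0  -5   5  |  -1   1   0 ]
R3 <- R3 - (-2)*R1:  [   0   20  -25  |    1    0    1 ]
R2 <- (1/-5)*R2:  [    0     1    -1  |   1/5  -1/5     0 ]
R1 <- R1 - (-1/2)*R2:  [     1      0      2  |    3/5  -1/10      0 ]
R3 <- R3 - (20)*R2:  [  0   0  -5  |  -3   4   1 ]
R3 <- (1/-5)*R3:  [    0     0     1  |   3/5  -4/5  -1/5 ]
R1 <- R1 - (2)*R3:  [    1     0     0  |  -3/5   3/2   2/5 ]
R2 <- R2 - (-1)*R3:  [    0     1     0  |   4/5    -1  -1/5 ]
Right block of [I | A^{-1}] is the inverse:
[ -3/5   3/2   2/5 ]
[  4/5    -1  -1/5 ]
[  3/5  -4/5  -1/5 ]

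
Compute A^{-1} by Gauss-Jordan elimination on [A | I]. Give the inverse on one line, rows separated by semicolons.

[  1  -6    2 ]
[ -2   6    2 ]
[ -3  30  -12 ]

inverse = [11/3 1/3 2/3; 5/6 1/6 1/6; 7/6 1/3 1/6]

Gauss-Jordan on [A | I]:
R2 <- R2 - (-2)*R1:  [  0  -6   6  |   2   1   0 ]
R3 <- R3 - (-3)*R1:  [  0  12  -6  |   3   0   1 ]
R2 <- (1/-6)*R2:  [    0     1    -1  |  -1/3  -1/6     0 ]
R1 <- R1 - (-6)*R2:  [  1   0  -4  |  -1  -1   0 ]
R3 <- R3 - (12)*R2:  [ 0  0  6  |  7  2  1 ]
R3 <- (1/6)*R3:  [   0    0    1  |  7/6  1/3  1/6 ]
R1 <- R1 - (-4)*R3:  [    1     0     0  |  11/3   1/3   2/3 ]
R2 <- R2 - (-1)*R3:  [   0    1    0  |  5/6  1/6  1/6 ]
Right block of [I | A^{-1}] is the inverse:
[ 11/3  1/3  2/3 ]
[  5/6  1/6  1/6 ]
[  7/6  1/3  1/6 ]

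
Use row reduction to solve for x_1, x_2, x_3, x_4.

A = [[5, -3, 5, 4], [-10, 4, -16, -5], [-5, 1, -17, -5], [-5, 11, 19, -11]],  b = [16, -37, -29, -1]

(-1, -5, 2, -1)

Forward elimination on [A|b]:
R2 <- R2 - (-2)*R1:  [  0  -2  -6   3  -5 ]
R3 <- R3 - (-1)*R1:  [   0   -2  -12   -1  -13 ]
R4 <- R4 - (-1)*R1:  [  0   8  24  -7  15 ]
R3 <- R3 - (1)*R2:  [  0   0  -6  -4  -8 ]
R4 <- R4 - (-4)*R2:  [  0   0   0   5  -5 ]
Row echelon form:
[ 5  -3   5   4  |  16 ]
[ 0  -2  -6   3  |  -5 ]
[ 0   0  -6  -4  |  -8 ]
[ 0   0   0   5  |  -5 ]
Back-substitution:
x_4 = (-5) / 5 = -1
x_3 = (-8 - (-4)*(-1)) / -6 = 2
x_2 = (-5 - (-6)*(2) - (3)*(-1)) / -2 = -5
x_1 = (16 - (-3)*(-5) - (5)*(2) - (4)*(-1)) / 5 = -1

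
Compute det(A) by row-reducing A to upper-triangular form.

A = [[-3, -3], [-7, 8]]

Forward elimination:
R2 <- R2 - (7/3)*R1:  [  0  15 ]
Upper-triangular form:
[ -3  -3 ]
[  0  15 ]
det(A) = (-1)^0 * (-3) * (15) = -45  (0 row swaps -> sign +1)

det(A) = -45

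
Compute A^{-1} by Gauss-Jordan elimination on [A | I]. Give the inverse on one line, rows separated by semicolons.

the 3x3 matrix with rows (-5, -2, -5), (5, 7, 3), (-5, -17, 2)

Gauss-Jordan on [A | I]:
R1 <- (1/-5)*R1:  [    1   2/5     1  |  -1/5     0     0 ]
R2 <- R2 - (5)*R1:  [  0   5  -2  |   1   1   0 ]
R3 <- R3 - (-5)*R1:  [   0  -15    7  |   -1    0    1 ]
R2 <- (1/5)*R2:  [    0     1  -2/5  |   1/5   1/5     0 ]
R1 <- R1 - (2/5)*R2:  [     1      0  29/25  |  -7/25  -2/25      0 ]
R3 <- R3 - (-15)*R2:  [ 0  0  1  |  2  3  1 ]
R1 <- R1 - (29/25)*R3:  [      1       0       0  |   -13/5  -89/25  -29/25 ]
R2 <- R2 - (-2/5)*R3:  [   0    1    0  |    1  7/5  2/5 ]
Right block of [I | A^{-1}] is the inverse:
[ -13/5  -89/25  -29/25 ]
[     1     7/5     2/5 ]
[     2       3       1 ]

inverse = [-13/5 -89/25 -29/25; 1 7/5 2/5; 2 3 1]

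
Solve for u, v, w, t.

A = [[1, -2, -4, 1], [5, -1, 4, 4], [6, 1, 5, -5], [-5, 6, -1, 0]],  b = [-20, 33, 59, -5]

Forward elimination on [A|b]:
R2 <- R2 - (5)*R1:  [   0    9   24   -1  133 ]
R3 <- R3 - (6)*R1:  [   0   13   29  -11  179 ]
R4 <- R4 - (-5)*R1:  [    0    -4   -21     5  -105 ]
R3 <- R3 - (13/9)*R2:  [      0       0   -17/3   -86/9  -118/9 ]
R4 <- R4 - (-4/9)*R2:  [      0       0   -31/3    41/9  -413/9 ]
R4 <- R4 - (31/17)*R3:  [        0         0         0   1121/51  -1121/51 ]
Row echelon form:
[ 1  -2     -4        1  |       -20 ]
[ 0   9     24       -1  |       133 ]
[ 0   0  -17/3    -86/9  |    -118/9 ]
[ 0   0      0  1121/51  |  -1121/51 ]
Back-substitution:
t = (-1121/51) / (1121/51) = -1
w = (-118/9 - (-86/9)*(-1)) / (-17/3) = 4
v = (133 - (24)*(4) - (-1)*(-1)) / 9 = 4
u = (-20 - (-2)*(4) - (-4)*(4) - (1)*(-1)) / 1 = 5

(5, 4, 4, -1)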